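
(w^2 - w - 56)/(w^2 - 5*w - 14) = (-w^2 + w + 56)/(-w^2 + 5*w + 14)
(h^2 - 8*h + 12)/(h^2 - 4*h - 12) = (h - 2)/(h + 2)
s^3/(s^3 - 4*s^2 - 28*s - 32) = s^3/(s^3 - 4*s^2 - 28*s - 32)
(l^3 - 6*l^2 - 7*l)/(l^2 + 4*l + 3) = l*(l - 7)/(l + 3)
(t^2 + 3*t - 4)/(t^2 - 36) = (t^2 + 3*t - 4)/(t^2 - 36)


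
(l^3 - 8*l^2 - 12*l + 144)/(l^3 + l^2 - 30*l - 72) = (l - 6)/(l + 3)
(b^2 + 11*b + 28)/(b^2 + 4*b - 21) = (b + 4)/(b - 3)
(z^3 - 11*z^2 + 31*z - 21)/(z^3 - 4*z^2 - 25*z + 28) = (z - 3)/(z + 4)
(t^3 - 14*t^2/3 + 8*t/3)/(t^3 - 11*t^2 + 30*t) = (3*t^2 - 14*t + 8)/(3*(t^2 - 11*t + 30))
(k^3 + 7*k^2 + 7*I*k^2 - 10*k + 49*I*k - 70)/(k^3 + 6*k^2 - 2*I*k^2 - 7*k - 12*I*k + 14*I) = (k^2 + 7*I*k - 10)/(k^2 - k*(1 + 2*I) + 2*I)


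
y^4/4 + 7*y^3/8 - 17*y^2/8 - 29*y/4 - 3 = (y/4 + 1)*(y - 3)*(y + 1/2)*(y + 2)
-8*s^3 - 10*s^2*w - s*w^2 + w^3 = (-4*s + w)*(s + w)*(2*s + w)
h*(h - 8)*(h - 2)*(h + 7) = h^4 - 3*h^3 - 54*h^2 + 112*h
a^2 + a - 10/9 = (a - 2/3)*(a + 5/3)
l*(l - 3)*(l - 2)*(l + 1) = l^4 - 4*l^3 + l^2 + 6*l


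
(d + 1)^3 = d^3 + 3*d^2 + 3*d + 1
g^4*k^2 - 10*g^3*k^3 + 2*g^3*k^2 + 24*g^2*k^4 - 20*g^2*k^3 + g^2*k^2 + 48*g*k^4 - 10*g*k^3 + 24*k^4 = (g - 6*k)*(g - 4*k)*(g*k + k)^2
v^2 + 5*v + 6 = (v + 2)*(v + 3)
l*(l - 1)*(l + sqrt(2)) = l^3 - l^2 + sqrt(2)*l^2 - sqrt(2)*l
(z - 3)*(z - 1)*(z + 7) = z^3 + 3*z^2 - 25*z + 21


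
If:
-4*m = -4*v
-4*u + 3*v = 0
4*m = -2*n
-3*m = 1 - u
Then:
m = -4/9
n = 8/9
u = -1/3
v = -4/9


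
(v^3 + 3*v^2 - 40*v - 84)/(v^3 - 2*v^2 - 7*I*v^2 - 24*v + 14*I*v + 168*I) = (v^2 + 9*v + 14)/(v^2 + v*(4 - 7*I) - 28*I)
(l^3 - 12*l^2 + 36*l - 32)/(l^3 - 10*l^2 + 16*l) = (l - 2)/l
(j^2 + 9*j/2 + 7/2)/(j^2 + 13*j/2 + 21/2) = (j + 1)/(j + 3)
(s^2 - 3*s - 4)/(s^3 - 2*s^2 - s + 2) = (s - 4)/(s^2 - 3*s + 2)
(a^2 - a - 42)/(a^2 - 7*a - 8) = (-a^2 + a + 42)/(-a^2 + 7*a + 8)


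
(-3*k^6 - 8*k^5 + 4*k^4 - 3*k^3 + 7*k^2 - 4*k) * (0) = 0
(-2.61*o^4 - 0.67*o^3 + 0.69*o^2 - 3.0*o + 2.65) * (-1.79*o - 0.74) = 4.6719*o^5 + 3.1307*o^4 - 0.7393*o^3 + 4.8594*o^2 - 2.5235*o - 1.961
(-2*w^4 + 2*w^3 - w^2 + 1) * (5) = -10*w^4 + 10*w^3 - 5*w^2 + 5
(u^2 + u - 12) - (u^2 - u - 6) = 2*u - 6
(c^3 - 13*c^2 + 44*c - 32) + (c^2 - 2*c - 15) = c^3 - 12*c^2 + 42*c - 47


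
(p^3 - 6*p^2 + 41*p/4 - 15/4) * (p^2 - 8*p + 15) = p^5 - 14*p^4 + 293*p^3/4 - 703*p^2/4 + 735*p/4 - 225/4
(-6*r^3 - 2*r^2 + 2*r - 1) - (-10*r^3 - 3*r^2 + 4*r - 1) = 4*r^3 + r^2 - 2*r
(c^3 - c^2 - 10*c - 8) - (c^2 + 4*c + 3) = c^3 - 2*c^2 - 14*c - 11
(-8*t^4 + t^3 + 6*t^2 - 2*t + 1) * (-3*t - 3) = 24*t^5 + 21*t^4 - 21*t^3 - 12*t^2 + 3*t - 3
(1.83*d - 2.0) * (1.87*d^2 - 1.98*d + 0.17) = 3.4221*d^3 - 7.3634*d^2 + 4.2711*d - 0.34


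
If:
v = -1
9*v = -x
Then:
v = -1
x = 9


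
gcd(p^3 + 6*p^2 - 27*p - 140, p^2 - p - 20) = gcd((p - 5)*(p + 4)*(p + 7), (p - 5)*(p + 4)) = p^2 - p - 20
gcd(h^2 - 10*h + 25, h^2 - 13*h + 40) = h - 5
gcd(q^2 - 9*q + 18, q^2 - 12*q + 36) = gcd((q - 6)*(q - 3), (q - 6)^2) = q - 6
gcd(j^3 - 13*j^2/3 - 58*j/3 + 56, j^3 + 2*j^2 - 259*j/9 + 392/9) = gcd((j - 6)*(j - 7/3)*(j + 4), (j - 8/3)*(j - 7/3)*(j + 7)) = j - 7/3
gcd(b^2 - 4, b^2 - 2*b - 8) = b + 2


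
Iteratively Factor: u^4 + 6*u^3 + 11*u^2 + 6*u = (u + 2)*(u^3 + 4*u^2 + 3*u) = (u + 1)*(u + 2)*(u^2 + 3*u) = u*(u + 1)*(u + 2)*(u + 3)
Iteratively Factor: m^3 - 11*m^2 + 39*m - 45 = (m - 5)*(m^2 - 6*m + 9) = (m - 5)*(m - 3)*(m - 3)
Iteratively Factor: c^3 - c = (c - 1)*(c^2 + c) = c*(c - 1)*(c + 1)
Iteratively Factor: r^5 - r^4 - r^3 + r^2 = (r)*(r^4 - r^3 - r^2 + r) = r*(r + 1)*(r^3 - 2*r^2 + r) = r*(r - 1)*(r + 1)*(r^2 - r) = r^2*(r - 1)*(r + 1)*(r - 1)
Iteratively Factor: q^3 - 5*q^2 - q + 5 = (q - 5)*(q^2 - 1) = (q - 5)*(q + 1)*(q - 1)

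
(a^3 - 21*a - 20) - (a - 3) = a^3 - 22*a - 17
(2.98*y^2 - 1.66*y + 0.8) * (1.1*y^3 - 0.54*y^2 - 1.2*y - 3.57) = 3.278*y^5 - 3.4352*y^4 - 1.7996*y^3 - 9.0786*y^2 + 4.9662*y - 2.856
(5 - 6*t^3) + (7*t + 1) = -6*t^3 + 7*t + 6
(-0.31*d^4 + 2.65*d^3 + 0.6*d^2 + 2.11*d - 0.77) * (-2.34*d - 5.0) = 0.7254*d^5 - 4.651*d^4 - 14.654*d^3 - 7.9374*d^2 - 8.7482*d + 3.85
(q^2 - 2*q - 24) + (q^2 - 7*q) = 2*q^2 - 9*q - 24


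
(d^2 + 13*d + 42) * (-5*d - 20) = -5*d^3 - 85*d^2 - 470*d - 840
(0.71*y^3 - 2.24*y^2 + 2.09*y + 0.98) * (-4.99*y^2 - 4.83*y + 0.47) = -3.5429*y^5 + 7.7483*y^4 + 0.723800000000001*y^3 - 16.0377*y^2 - 3.7511*y + 0.4606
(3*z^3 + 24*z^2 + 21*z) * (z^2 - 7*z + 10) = 3*z^5 + 3*z^4 - 117*z^3 + 93*z^2 + 210*z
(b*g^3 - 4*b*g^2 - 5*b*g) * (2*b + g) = 2*b^2*g^3 - 8*b^2*g^2 - 10*b^2*g + b*g^4 - 4*b*g^3 - 5*b*g^2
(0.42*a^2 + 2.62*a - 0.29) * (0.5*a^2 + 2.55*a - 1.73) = 0.21*a^4 + 2.381*a^3 + 5.8094*a^2 - 5.2721*a + 0.5017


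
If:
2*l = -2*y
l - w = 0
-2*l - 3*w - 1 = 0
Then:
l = -1/5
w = -1/5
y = 1/5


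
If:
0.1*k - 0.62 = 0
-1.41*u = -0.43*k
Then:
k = 6.20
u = 1.89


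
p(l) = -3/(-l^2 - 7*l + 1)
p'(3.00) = -0.05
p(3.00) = 0.10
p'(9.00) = 0.00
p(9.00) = 0.02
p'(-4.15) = 0.02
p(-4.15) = -0.23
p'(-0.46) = -1.14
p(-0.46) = -0.75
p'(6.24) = -0.01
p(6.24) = 0.04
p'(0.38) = -7.15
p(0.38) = 1.66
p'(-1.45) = -0.15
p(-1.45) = -0.33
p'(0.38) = -7.15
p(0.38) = 1.66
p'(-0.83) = -0.43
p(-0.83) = -0.49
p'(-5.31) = 0.11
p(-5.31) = -0.30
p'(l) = -3*(2*l + 7)/(-l^2 - 7*l + 1)^2 = 3*(-2*l - 7)/(l^2 + 7*l - 1)^2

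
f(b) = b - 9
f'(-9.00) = 1.00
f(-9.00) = -18.00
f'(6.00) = 1.00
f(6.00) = -3.00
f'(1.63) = 1.00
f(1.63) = -7.37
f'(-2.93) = 1.00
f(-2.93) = -11.93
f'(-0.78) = 1.00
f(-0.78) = -9.78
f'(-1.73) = 1.00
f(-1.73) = -10.73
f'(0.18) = 1.00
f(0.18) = -8.82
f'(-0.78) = 1.00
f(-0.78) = -9.78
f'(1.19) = 1.00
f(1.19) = -7.81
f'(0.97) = 1.00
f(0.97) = -8.03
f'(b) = 1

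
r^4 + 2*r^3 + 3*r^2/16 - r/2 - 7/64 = (r - 1/2)*(r + 1/4)*(r + 1/2)*(r + 7/4)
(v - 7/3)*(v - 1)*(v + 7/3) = v^3 - v^2 - 49*v/9 + 49/9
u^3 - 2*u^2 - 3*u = u*(u - 3)*(u + 1)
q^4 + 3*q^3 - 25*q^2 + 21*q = q*(q - 3)*(q - 1)*(q + 7)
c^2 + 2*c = c*(c + 2)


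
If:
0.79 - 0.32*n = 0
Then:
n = 2.47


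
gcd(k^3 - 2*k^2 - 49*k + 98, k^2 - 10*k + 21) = k - 7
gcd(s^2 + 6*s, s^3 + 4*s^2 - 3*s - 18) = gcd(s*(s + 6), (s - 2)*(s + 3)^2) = 1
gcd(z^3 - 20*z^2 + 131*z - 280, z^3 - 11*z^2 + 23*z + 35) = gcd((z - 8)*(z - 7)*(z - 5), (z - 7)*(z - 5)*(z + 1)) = z^2 - 12*z + 35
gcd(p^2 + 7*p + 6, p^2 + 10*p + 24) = p + 6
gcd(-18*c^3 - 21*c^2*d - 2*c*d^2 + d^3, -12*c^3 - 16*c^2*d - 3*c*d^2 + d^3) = 6*c^2 + 5*c*d - d^2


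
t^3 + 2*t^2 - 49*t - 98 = (t - 7)*(t + 2)*(t + 7)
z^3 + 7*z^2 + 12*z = z*(z + 3)*(z + 4)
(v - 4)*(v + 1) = v^2 - 3*v - 4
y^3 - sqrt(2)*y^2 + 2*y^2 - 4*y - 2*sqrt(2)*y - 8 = (y + 2)*(y - 2*sqrt(2))*(y + sqrt(2))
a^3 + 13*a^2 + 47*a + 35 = (a + 1)*(a + 5)*(a + 7)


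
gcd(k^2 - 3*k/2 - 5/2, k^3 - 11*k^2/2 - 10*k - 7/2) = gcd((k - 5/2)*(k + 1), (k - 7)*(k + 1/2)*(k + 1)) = k + 1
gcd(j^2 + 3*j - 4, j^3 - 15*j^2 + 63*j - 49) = j - 1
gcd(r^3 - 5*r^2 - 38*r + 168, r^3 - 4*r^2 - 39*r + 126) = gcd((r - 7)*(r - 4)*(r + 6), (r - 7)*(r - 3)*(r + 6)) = r^2 - r - 42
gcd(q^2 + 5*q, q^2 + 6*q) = q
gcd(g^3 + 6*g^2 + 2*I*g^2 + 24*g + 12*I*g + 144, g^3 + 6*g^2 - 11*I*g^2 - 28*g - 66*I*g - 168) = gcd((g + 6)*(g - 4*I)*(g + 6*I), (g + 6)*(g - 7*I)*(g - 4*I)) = g^2 + g*(6 - 4*I) - 24*I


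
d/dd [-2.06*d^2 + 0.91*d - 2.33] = 0.91 - 4.12*d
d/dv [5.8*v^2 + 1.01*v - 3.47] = 11.6*v + 1.01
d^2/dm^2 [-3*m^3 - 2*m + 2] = -18*m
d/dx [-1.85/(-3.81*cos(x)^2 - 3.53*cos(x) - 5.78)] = (14.097*cos(x) + 6.5305)*sin(x)/(3.81*cos(x)^2 + 3.53*cos(x) + 5.78)^2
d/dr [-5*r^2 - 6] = -10*r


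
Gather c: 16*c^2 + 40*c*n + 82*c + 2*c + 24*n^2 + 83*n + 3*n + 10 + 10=16*c^2 + c*(40*n + 84) + 24*n^2 + 86*n + 20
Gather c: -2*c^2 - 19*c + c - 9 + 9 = -2*c^2 - 18*c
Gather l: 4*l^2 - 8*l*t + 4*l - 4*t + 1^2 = 4*l^2 + l*(4 - 8*t) - 4*t + 1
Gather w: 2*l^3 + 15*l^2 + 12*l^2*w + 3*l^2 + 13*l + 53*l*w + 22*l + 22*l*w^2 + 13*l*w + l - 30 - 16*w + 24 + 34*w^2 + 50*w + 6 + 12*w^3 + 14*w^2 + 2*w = 2*l^3 + 18*l^2 + 36*l + 12*w^3 + w^2*(22*l + 48) + w*(12*l^2 + 66*l + 36)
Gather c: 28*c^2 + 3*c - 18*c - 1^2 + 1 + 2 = 28*c^2 - 15*c + 2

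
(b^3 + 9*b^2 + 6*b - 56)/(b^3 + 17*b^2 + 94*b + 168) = (b - 2)/(b + 6)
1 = 1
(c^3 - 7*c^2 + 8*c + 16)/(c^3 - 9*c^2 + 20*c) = (c^2 - 3*c - 4)/(c*(c - 5))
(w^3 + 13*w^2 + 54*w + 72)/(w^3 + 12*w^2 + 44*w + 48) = (w + 3)/(w + 2)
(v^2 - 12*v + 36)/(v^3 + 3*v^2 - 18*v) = (v^2 - 12*v + 36)/(v*(v^2 + 3*v - 18))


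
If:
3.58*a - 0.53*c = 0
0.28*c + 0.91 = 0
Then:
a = -0.48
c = -3.25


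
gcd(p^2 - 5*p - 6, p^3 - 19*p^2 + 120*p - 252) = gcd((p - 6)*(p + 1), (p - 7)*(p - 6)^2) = p - 6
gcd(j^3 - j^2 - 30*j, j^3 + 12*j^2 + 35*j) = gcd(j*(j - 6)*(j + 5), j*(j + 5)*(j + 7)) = j^2 + 5*j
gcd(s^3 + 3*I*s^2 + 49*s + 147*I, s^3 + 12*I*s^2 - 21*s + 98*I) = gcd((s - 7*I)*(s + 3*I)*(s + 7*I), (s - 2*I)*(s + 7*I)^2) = s + 7*I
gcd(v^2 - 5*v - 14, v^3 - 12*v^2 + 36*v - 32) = 1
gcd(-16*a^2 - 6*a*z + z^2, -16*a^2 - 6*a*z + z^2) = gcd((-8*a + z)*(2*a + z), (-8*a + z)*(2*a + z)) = -16*a^2 - 6*a*z + z^2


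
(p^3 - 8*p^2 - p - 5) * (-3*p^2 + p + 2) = -3*p^5 + 25*p^4 - 3*p^3 - 2*p^2 - 7*p - 10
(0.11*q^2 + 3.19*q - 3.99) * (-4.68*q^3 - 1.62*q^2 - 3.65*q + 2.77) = -0.5148*q^5 - 15.1074*q^4 + 13.1039*q^3 - 4.875*q^2 + 23.3998*q - 11.0523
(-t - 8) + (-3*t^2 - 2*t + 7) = -3*t^2 - 3*t - 1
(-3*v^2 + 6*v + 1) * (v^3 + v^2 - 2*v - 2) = -3*v^5 + 3*v^4 + 13*v^3 - 5*v^2 - 14*v - 2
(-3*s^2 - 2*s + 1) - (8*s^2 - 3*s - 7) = -11*s^2 + s + 8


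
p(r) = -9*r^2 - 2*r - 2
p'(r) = -18*r - 2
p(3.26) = -104.17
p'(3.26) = -60.68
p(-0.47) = -3.05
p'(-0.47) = 6.46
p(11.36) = -1186.17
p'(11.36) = -206.48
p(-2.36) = -47.41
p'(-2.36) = 40.48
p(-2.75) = -64.56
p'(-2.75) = 47.50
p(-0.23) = -2.02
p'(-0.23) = 2.14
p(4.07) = -159.22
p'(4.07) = -75.26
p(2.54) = -65.14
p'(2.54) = -47.72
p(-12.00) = -1274.00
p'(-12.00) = 214.00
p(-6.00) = -314.00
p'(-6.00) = 106.00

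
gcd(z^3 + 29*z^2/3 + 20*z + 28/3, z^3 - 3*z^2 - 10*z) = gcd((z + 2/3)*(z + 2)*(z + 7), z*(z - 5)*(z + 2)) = z + 2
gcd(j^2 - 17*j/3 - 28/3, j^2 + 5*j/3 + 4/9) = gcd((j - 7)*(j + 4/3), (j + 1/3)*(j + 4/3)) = j + 4/3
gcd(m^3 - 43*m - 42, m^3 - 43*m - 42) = m^3 - 43*m - 42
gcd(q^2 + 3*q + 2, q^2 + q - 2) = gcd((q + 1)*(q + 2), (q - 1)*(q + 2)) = q + 2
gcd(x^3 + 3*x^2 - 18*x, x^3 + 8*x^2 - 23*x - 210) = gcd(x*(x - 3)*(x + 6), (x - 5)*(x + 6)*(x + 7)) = x + 6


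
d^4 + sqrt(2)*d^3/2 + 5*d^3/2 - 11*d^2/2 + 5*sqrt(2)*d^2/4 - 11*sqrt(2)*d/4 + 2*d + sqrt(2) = (d - 1)*(d - 1/2)*(d + 4)*(d + sqrt(2)/2)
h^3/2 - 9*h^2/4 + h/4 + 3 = (h/2 + 1/2)*(h - 4)*(h - 3/2)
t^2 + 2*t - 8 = (t - 2)*(t + 4)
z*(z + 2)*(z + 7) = z^3 + 9*z^2 + 14*z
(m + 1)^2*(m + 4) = m^3 + 6*m^2 + 9*m + 4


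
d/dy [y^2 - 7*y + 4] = 2*y - 7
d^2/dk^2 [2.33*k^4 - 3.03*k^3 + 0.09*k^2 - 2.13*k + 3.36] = 27.96*k^2 - 18.18*k + 0.18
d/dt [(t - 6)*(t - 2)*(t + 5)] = 3*t^2 - 6*t - 28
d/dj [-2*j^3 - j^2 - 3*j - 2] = -6*j^2 - 2*j - 3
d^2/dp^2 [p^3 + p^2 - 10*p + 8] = 6*p + 2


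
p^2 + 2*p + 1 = (p + 1)^2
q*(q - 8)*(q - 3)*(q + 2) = q^4 - 9*q^3 + 2*q^2 + 48*q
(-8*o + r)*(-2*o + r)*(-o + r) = -16*o^3 + 26*o^2*r - 11*o*r^2 + r^3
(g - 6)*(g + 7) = g^2 + g - 42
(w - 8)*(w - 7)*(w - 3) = w^3 - 18*w^2 + 101*w - 168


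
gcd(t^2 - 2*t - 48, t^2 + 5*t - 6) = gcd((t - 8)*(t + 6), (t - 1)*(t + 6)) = t + 6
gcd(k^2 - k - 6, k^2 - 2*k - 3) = k - 3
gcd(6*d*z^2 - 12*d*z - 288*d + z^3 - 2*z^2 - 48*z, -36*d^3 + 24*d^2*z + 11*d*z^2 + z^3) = 6*d + z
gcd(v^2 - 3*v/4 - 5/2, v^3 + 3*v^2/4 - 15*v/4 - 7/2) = v - 2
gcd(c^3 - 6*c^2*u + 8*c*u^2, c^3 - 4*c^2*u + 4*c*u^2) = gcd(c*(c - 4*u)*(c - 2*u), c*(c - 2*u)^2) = -c^2 + 2*c*u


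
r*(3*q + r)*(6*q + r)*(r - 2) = 18*q^2*r^2 - 36*q^2*r + 9*q*r^3 - 18*q*r^2 + r^4 - 2*r^3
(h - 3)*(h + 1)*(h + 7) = h^3 + 5*h^2 - 17*h - 21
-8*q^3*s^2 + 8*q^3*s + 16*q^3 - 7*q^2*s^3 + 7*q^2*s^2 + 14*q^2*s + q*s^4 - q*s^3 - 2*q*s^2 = (-8*q + s)*(q + s)*(s - 2)*(q*s + q)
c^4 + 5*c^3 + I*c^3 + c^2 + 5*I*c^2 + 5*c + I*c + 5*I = (c + 5)*(c - I)*(c + I)^2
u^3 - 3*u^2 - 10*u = u*(u - 5)*(u + 2)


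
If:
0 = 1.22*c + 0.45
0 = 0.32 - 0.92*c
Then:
No Solution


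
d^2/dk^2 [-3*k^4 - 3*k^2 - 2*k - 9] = -36*k^2 - 6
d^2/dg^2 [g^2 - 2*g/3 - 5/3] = 2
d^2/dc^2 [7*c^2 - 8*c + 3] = 14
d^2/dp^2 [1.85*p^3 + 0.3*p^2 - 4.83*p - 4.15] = 11.1*p + 0.6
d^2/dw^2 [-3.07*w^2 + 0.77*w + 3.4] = -6.14000000000000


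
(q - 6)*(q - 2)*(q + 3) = q^3 - 5*q^2 - 12*q + 36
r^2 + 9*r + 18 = (r + 3)*(r + 6)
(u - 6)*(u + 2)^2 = u^3 - 2*u^2 - 20*u - 24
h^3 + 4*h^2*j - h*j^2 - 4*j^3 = (h - j)*(h + j)*(h + 4*j)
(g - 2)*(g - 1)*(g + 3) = g^3 - 7*g + 6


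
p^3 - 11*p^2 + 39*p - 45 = (p - 5)*(p - 3)^2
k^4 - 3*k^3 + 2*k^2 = k^2*(k - 2)*(k - 1)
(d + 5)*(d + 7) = d^2 + 12*d + 35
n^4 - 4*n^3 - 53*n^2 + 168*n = n*(n - 8)*(n - 3)*(n + 7)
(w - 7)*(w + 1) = w^2 - 6*w - 7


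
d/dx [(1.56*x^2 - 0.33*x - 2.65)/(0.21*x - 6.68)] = (0.3276*x^2 - 20.8416*x + 2.7609)/(0.0441*x^2 - 2.8056*x + 44.6224)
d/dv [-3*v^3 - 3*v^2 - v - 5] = -9*v^2 - 6*v - 1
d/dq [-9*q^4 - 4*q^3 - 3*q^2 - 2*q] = -36*q^3 - 12*q^2 - 6*q - 2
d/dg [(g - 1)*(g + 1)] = 2*g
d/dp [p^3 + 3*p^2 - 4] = 3*p*(p + 2)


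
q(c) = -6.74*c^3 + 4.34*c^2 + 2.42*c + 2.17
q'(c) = -20.22*c^2 + 8.68*c + 2.42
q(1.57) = -9.42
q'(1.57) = -33.79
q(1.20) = -0.32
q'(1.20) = -16.28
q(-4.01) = 496.86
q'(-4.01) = -357.53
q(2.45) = -64.97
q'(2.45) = -97.68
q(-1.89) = 58.60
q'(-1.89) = -86.21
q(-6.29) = 1835.96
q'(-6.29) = -852.16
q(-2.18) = 87.35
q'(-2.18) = -112.60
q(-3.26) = 273.92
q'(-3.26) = -240.77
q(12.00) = -10990.55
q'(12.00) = -2805.10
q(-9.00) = 5245.39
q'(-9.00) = -1713.52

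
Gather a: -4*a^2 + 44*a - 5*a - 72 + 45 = -4*a^2 + 39*a - 27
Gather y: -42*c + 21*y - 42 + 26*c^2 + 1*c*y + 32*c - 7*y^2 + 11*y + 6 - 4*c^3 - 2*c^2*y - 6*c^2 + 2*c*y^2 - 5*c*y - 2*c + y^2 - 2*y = -4*c^3 + 20*c^2 - 12*c + y^2*(2*c - 6) + y*(-2*c^2 - 4*c + 30) - 36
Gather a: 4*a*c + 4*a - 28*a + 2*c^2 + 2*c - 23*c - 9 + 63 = a*(4*c - 24) + 2*c^2 - 21*c + 54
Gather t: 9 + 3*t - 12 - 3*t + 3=0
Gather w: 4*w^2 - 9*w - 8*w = 4*w^2 - 17*w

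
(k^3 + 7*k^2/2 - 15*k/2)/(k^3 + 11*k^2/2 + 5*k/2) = (2*k - 3)/(2*k + 1)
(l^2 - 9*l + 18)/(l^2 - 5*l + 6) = (l - 6)/(l - 2)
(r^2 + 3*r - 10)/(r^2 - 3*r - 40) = (r - 2)/(r - 8)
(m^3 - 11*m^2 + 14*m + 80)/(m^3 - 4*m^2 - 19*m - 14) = (m^2 - 13*m + 40)/(m^2 - 6*m - 7)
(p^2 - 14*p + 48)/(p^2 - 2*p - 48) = (p - 6)/(p + 6)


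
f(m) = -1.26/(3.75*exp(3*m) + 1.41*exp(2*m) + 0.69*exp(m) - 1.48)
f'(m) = -1.26*(-11.25*exp(3*m) - 2.82*exp(2*m) - 0.69*exp(m))/(3.75*exp(3*m) + 1.41*exp(2*m) + 0.69*exp(m) - 1.48)^2 = (14.175*exp(2*m) + 3.5532*exp(m) + 0.8694)*exp(m)/(3.75*exp(3*m) + 1.41*exp(2*m) + 0.69*exp(m) - 1.48)^2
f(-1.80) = 0.96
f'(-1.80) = 0.18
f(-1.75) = 0.97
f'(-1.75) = 0.20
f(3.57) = -0.00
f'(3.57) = 0.00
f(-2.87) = 0.88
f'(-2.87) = 0.03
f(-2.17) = 0.91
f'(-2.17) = 0.09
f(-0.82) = 2.16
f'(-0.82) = 6.74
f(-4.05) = 0.86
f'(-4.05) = 0.01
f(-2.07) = 0.92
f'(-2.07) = 0.10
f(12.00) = 0.00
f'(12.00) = 0.00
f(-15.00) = 0.85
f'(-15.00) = 0.00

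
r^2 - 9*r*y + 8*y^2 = (r - 8*y)*(r - y)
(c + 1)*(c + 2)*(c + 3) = c^3 + 6*c^2 + 11*c + 6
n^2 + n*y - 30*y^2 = (n - 5*y)*(n + 6*y)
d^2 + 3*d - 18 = (d - 3)*(d + 6)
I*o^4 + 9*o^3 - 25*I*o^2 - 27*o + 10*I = (o - 5*I)*(o - 2*I)*(o - I)*(I*o + 1)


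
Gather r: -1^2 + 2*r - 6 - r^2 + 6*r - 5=-r^2 + 8*r - 12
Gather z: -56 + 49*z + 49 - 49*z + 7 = 0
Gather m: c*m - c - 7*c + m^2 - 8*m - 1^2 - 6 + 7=-8*c + m^2 + m*(c - 8)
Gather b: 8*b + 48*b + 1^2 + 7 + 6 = 56*b + 14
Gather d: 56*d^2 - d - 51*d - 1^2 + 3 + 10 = 56*d^2 - 52*d + 12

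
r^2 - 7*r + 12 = (r - 4)*(r - 3)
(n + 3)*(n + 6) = n^2 + 9*n + 18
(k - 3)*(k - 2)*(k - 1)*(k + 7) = k^4 + k^3 - 31*k^2 + 71*k - 42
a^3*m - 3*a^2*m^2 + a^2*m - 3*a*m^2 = a*(a - 3*m)*(a*m + m)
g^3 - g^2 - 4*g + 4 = (g - 2)*(g - 1)*(g + 2)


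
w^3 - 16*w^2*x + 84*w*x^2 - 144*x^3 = (w - 6*x)^2*(w - 4*x)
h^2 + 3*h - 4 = (h - 1)*(h + 4)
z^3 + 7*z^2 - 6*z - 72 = (z - 3)*(z + 4)*(z + 6)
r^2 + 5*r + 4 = (r + 1)*(r + 4)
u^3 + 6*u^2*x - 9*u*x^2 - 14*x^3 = (u - 2*x)*(u + x)*(u + 7*x)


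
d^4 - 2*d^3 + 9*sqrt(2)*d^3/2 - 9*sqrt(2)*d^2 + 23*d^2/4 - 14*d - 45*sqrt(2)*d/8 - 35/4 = (d - 5/2)*(d + 1/2)*(d + sqrt(2))*(d + 7*sqrt(2)/2)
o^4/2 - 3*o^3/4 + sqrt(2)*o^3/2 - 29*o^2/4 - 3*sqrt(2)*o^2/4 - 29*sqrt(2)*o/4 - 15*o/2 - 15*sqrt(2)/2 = (o/2 + 1)*(o - 5)*(o + 3/2)*(o + sqrt(2))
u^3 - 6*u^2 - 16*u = u*(u - 8)*(u + 2)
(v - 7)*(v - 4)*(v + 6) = v^3 - 5*v^2 - 38*v + 168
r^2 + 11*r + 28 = (r + 4)*(r + 7)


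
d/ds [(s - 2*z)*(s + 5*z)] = 2*s + 3*z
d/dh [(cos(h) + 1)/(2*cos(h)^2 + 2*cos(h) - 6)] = (cos(h)^2 + 2*cos(h) + 4)*sin(h)/(2*(cos(h)^2 + cos(h) - 3)^2)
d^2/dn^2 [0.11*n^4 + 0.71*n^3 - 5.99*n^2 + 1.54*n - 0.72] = 1.32*n^2 + 4.26*n - 11.98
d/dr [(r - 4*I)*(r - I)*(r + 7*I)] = 3*r^2 + 4*I*r + 31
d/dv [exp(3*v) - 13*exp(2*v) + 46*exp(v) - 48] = (3*exp(2*v) - 26*exp(v) + 46)*exp(v)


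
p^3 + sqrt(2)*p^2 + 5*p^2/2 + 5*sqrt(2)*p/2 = p*(p + 5/2)*(p + sqrt(2))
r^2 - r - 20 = (r - 5)*(r + 4)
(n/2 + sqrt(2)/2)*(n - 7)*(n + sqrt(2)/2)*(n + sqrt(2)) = n^4/2 - 7*n^3/2 + 5*sqrt(2)*n^3/4 - 35*sqrt(2)*n^2/4 + 2*n^2 - 14*n + sqrt(2)*n/2 - 7*sqrt(2)/2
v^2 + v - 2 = (v - 1)*(v + 2)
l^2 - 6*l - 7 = (l - 7)*(l + 1)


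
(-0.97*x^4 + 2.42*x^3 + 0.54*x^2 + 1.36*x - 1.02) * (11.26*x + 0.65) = -10.9222*x^5 + 26.6187*x^4 + 7.6534*x^3 + 15.6646*x^2 - 10.6012*x - 0.663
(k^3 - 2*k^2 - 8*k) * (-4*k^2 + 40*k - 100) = -4*k^5 + 48*k^4 - 148*k^3 - 120*k^2 + 800*k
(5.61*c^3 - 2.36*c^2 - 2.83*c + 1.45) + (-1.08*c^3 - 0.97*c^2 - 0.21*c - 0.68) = 4.53*c^3 - 3.33*c^2 - 3.04*c + 0.77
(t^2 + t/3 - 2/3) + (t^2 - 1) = 2*t^2 + t/3 - 5/3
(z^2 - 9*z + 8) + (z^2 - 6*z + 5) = 2*z^2 - 15*z + 13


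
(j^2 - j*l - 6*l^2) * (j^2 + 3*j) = j^4 - j^3*l + 3*j^3 - 6*j^2*l^2 - 3*j^2*l - 18*j*l^2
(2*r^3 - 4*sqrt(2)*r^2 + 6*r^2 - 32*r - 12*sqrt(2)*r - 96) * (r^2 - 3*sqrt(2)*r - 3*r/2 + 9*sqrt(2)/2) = 2*r^5 - 10*sqrt(2)*r^4 + 3*r^4 - 15*sqrt(2)*r^3 - 17*r^3 - 12*r^2 + 141*sqrt(2)*r^2 + 36*r + 144*sqrt(2)*r - 432*sqrt(2)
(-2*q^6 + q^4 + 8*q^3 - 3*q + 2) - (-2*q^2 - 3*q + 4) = -2*q^6 + q^4 + 8*q^3 + 2*q^2 - 2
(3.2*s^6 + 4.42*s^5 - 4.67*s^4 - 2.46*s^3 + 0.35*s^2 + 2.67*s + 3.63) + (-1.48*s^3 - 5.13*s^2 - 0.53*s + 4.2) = 3.2*s^6 + 4.42*s^5 - 4.67*s^4 - 3.94*s^3 - 4.78*s^2 + 2.14*s + 7.83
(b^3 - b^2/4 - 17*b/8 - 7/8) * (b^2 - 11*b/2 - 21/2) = b^5 - 23*b^4/4 - 45*b^3/4 + 215*b^2/16 + 217*b/8 + 147/16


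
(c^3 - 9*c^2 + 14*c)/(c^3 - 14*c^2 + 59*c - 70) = c/(c - 5)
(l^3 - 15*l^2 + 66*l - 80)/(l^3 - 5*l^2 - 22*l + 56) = (l^2 - 13*l + 40)/(l^2 - 3*l - 28)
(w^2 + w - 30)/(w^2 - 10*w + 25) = (w + 6)/(w - 5)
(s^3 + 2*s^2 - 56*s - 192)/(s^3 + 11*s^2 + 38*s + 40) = (s^2 - 2*s - 48)/(s^2 + 7*s + 10)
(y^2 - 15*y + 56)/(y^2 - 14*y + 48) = (y - 7)/(y - 6)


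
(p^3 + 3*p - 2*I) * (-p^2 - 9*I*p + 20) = -p^5 - 9*I*p^4 + 17*p^3 - 25*I*p^2 + 42*p - 40*I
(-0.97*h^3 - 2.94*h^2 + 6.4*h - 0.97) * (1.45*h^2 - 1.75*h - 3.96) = -1.4065*h^5 - 2.5655*h^4 + 18.2662*h^3 - 0.9641*h^2 - 23.6465*h + 3.8412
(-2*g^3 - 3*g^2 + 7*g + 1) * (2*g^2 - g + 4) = -4*g^5 - 4*g^4 + 9*g^3 - 17*g^2 + 27*g + 4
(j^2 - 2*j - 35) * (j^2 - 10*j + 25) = j^4 - 12*j^3 + 10*j^2 + 300*j - 875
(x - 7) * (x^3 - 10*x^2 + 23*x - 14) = x^4 - 17*x^3 + 93*x^2 - 175*x + 98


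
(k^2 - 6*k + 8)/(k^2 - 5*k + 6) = (k - 4)/(k - 3)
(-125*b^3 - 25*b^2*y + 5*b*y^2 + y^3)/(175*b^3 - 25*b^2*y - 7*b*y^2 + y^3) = (5*b + y)/(-7*b + y)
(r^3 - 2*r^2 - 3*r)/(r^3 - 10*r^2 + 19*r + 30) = r*(r - 3)/(r^2 - 11*r + 30)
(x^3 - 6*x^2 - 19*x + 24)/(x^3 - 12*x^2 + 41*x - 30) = (x^2 - 5*x - 24)/(x^2 - 11*x + 30)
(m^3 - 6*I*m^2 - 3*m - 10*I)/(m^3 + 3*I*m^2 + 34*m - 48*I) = (m^2 - 4*I*m + 5)/(m^2 + 5*I*m + 24)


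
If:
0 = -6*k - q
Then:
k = -q/6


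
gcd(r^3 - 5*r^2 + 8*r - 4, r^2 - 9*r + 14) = r - 2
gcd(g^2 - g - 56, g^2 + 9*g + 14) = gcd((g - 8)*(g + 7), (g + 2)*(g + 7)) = g + 7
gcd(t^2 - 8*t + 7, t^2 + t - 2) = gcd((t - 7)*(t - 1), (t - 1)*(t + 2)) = t - 1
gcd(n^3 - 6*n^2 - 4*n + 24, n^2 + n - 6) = n - 2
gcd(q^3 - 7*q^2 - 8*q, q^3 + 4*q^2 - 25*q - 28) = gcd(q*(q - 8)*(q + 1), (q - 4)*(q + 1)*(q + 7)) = q + 1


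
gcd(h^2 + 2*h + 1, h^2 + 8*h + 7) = h + 1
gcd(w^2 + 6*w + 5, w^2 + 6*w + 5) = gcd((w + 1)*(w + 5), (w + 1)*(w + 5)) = w^2 + 6*w + 5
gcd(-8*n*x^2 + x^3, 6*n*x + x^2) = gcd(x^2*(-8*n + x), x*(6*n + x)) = x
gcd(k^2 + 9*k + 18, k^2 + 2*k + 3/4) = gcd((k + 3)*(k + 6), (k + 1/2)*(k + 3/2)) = 1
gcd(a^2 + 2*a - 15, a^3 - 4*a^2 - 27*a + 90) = a^2 + 2*a - 15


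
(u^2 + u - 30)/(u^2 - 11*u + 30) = (u + 6)/(u - 6)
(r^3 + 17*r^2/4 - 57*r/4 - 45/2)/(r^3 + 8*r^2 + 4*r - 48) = (4*r^2 - 7*r - 15)/(4*(r^2 + 2*r - 8))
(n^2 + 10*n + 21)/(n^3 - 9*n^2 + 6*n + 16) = (n^2 + 10*n + 21)/(n^3 - 9*n^2 + 6*n + 16)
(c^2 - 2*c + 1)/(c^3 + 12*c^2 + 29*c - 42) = (c - 1)/(c^2 + 13*c + 42)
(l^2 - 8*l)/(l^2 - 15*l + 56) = l/(l - 7)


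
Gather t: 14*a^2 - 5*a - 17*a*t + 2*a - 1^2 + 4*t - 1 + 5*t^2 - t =14*a^2 - 3*a + 5*t^2 + t*(3 - 17*a) - 2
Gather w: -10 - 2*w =-2*w - 10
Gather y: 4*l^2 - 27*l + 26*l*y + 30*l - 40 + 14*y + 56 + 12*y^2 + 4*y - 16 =4*l^2 + 3*l + 12*y^2 + y*(26*l + 18)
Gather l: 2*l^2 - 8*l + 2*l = 2*l^2 - 6*l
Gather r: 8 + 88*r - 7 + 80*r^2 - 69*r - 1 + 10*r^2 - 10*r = 90*r^2 + 9*r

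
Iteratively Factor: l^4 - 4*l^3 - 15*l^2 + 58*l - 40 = (l - 2)*(l^3 - 2*l^2 - 19*l + 20) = (l - 2)*(l - 1)*(l^2 - l - 20) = (l - 5)*(l - 2)*(l - 1)*(l + 4)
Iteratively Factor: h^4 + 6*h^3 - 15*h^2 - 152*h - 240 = (h + 4)*(h^3 + 2*h^2 - 23*h - 60) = (h - 5)*(h + 4)*(h^2 + 7*h + 12) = (h - 5)*(h + 3)*(h + 4)*(h + 4)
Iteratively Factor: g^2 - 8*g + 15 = (g - 3)*(g - 5)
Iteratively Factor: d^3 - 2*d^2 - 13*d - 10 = (d - 5)*(d^2 + 3*d + 2) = (d - 5)*(d + 1)*(d + 2)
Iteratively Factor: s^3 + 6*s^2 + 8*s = (s + 4)*(s^2 + 2*s) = (s + 2)*(s + 4)*(s)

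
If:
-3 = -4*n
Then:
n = 3/4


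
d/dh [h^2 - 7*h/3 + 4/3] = 2*h - 7/3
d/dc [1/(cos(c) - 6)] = sin(c)/(cos(c) - 6)^2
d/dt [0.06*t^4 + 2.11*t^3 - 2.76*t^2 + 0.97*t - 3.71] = 0.24*t^3 + 6.33*t^2 - 5.52*t + 0.97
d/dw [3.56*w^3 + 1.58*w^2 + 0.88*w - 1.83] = 10.68*w^2 + 3.16*w + 0.88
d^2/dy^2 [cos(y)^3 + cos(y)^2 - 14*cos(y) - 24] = 53*cos(y)/4 - 2*cos(2*y) - 9*cos(3*y)/4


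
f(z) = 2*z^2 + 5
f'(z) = 4*z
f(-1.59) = 10.06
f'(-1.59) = -6.36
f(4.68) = 48.80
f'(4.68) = 18.72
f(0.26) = 5.14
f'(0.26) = 1.04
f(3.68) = 32.08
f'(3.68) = 14.72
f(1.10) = 7.42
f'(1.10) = 4.40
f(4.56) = 46.59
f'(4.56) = 18.24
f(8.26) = 141.46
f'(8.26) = 33.04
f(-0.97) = 6.88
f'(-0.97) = -3.88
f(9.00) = 167.00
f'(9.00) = 36.00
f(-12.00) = 293.00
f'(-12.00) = -48.00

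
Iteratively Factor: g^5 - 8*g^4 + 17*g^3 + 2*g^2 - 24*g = (g - 4)*(g^4 - 4*g^3 + g^2 + 6*g) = (g - 4)*(g + 1)*(g^3 - 5*g^2 + 6*g) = (g - 4)*(g - 3)*(g + 1)*(g^2 - 2*g) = (g - 4)*(g - 3)*(g - 2)*(g + 1)*(g)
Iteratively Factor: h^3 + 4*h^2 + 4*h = (h)*(h^2 + 4*h + 4) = h*(h + 2)*(h + 2)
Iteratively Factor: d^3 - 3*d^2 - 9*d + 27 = (d - 3)*(d^2 - 9) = (d - 3)*(d + 3)*(d - 3)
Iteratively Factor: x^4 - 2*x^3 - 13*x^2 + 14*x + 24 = (x + 3)*(x^3 - 5*x^2 + 2*x + 8) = (x + 1)*(x + 3)*(x^2 - 6*x + 8) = (x - 4)*(x + 1)*(x + 3)*(x - 2)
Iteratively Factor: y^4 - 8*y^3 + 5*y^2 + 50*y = (y + 2)*(y^3 - 10*y^2 + 25*y) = y*(y + 2)*(y^2 - 10*y + 25) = y*(y - 5)*(y + 2)*(y - 5)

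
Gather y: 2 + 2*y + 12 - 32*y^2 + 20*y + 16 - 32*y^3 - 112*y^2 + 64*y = -32*y^3 - 144*y^2 + 86*y + 30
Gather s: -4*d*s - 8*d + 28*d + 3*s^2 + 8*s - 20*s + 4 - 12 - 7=20*d + 3*s^2 + s*(-4*d - 12) - 15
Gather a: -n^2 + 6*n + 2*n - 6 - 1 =-n^2 + 8*n - 7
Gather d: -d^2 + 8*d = -d^2 + 8*d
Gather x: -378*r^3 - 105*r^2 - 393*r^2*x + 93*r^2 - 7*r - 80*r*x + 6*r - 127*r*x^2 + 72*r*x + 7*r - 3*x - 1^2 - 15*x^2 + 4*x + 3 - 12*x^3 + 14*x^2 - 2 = -378*r^3 - 12*r^2 + 6*r - 12*x^3 + x^2*(-127*r - 1) + x*(-393*r^2 - 8*r + 1)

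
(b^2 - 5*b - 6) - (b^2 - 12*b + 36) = 7*b - 42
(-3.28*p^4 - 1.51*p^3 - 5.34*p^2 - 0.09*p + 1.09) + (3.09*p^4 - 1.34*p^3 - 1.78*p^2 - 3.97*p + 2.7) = -0.19*p^4 - 2.85*p^3 - 7.12*p^2 - 4.06*p + 3.79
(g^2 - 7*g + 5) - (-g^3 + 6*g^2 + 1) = g^3 - 5*g^2 - 7*g + 4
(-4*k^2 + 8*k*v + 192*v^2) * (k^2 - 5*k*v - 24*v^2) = -4*k^4 + 28*k^3*v + 248*k^2*v^2 - 1152*k*v^3 - 4608*v^4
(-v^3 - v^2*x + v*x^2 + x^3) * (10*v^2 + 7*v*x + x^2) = -10*v^5 - 17*v^4*x + 2*v^3*x^2 + 16*v^2*x^3 + 8*v*x^4 + x^5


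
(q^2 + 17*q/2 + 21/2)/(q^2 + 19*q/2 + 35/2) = (2*q + 3)/(2*q + 5)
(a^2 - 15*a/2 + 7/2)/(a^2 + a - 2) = (a^2 - 15*a/2 + 7/2)/(a^2 + a - 2)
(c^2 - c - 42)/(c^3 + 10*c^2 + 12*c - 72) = (c - 7)/(c^2 + 4*c - 12)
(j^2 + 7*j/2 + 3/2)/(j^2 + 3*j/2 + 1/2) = (j + 3)/(j + 1)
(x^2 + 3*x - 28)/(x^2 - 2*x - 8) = (x + 7)/(x + 2)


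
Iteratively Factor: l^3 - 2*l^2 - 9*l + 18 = (l - 2)*(l^2 - 9) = (l - 3)*(l - 2)*(l + 3)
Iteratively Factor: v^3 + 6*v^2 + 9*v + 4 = (v + 1)*(v^2 + 5*v + 4) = (v + 1)^2*(v + 4)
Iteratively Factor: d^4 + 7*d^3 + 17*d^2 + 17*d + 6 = (d + 1)*(d^3 + 6*d^2 + 11*d + 6) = (d + 1)^2*(d^2 + 5*d + 6) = (d + 1)^2*(d + 3)*(d + 2)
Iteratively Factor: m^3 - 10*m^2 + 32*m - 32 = (m - 4)*(m^2 - 6*m + 8) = (m - 4)*(m - 2)*(m - 4)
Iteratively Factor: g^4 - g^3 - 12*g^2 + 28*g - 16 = (g - 2)*(g^3 + g^2 - 10*g + 8) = (g - 2)*(g - 1)*(g^2 + 2*g - 8) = (g - 2)^2*(g - 1)*(g + 4)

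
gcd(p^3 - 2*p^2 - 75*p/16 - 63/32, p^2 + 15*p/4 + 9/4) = p + 3/4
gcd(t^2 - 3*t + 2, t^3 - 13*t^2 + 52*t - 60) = t - 2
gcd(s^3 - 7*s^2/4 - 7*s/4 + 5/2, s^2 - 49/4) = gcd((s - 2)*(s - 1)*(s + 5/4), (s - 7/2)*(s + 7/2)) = 1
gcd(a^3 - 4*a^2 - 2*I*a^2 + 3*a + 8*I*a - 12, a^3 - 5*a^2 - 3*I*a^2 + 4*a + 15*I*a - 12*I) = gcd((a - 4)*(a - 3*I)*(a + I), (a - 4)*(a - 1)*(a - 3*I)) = a^2 + a*(-4 - 3*I) + 12*I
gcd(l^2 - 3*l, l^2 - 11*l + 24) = l - 3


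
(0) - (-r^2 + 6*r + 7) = r^2 - 6*r - 7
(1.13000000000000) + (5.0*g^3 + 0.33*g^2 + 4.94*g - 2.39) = 5.0*g^3 + 0.33*g^2 + 4.94*g - 1.26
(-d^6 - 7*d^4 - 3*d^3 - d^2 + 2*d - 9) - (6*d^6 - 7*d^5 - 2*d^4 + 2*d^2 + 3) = -7*d^6 + 7*d^5 - 5*d^4 - 3*d^3 - 3*d^2 + 2*d - 12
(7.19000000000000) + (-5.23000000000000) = 1.96000000000000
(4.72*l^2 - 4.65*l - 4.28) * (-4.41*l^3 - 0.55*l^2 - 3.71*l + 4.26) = -20.8152*l^5 + 17.9105*l^4 + 3.9211*l^3 + 39.7127*l^2 - 3.9302*l - 18.2328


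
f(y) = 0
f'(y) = 0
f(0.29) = 0.00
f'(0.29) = 0.00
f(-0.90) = 0.00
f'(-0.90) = 0.00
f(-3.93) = 0.00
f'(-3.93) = 0.00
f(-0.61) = 0.00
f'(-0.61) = 0.00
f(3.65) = 0.00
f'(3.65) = 0.00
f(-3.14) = 0.00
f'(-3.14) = 0.00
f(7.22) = 0.00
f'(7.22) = 0.00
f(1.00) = 0.00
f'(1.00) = 0.00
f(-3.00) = 0.00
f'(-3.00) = 0.00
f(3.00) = 0.00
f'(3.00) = 0.00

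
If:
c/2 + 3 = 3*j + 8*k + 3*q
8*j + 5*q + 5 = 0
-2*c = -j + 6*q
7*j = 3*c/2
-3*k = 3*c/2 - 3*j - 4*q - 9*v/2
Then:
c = -420/19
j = -90/19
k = -129/76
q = 125/19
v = -3827/342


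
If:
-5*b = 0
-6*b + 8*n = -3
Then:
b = 0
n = -3/8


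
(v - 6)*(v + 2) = v^2 - 4*v - 12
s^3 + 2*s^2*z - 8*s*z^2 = s*(s - 2*z)*(s + 4*z)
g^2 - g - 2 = (g - 2)*(g + 1)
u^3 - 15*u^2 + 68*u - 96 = (u - 8)*(u - 4)*(u - 3)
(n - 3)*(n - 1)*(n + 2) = n^3 - 2*n^2 - 5*n + 6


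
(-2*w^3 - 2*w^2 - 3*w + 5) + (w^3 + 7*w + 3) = -w^3 - 2*w^2 + 4*w + 8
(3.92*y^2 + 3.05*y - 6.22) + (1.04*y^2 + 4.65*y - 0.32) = 4.96*y^2 + 7.7*y - 6.54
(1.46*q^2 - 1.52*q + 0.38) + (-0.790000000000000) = 1.46*q^2 - 1.52*q - 0.41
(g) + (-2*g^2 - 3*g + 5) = -2*g^2 - 2*g + 5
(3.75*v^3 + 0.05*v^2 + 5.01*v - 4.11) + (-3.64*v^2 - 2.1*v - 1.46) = 3.75*v^3 - 3.59*v^2 + 2.91*v - 5.57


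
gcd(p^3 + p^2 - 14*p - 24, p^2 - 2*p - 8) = p^2 - 2*p - 8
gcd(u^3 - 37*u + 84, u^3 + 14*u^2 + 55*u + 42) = u + 7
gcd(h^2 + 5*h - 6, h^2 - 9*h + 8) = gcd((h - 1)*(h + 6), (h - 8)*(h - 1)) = h - 1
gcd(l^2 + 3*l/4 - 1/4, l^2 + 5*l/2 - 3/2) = 1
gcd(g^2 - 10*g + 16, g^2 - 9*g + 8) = g - 8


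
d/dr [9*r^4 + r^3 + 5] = r^2*(36*r + 3)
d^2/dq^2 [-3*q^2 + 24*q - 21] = -6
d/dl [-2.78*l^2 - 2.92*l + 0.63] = -5.56*l - 2.92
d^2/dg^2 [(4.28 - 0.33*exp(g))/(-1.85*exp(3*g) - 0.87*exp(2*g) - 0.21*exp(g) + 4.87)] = (4.5177*exp(6*g) - 130.241295*exp(5*g) - 76.038303*exp(4*g) + 22.306776*exp(3*g) - 341.002746*exp(2*g) - 72.386985*exp(g) + 3.449421)*exp(g)/(6.331625*exp(9*g) + 8.932725*exp(8*g) + 6.35697*exp(7*g) - 47.316252*exp(6*g) - 46.307988*exp(5*g) - 22.295178*exp(4*g) + 126.299562*exp(3*g) + 61.256808*exp(2*g) + 14.941647*exp(g) - 115.501303)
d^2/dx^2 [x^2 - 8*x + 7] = 2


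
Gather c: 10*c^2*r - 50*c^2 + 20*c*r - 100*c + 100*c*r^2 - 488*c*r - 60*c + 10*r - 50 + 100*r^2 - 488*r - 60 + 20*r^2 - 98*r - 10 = c^2*(10*r - 50) + c*(100*r^2 - 468*r - 160) + 120*r^2 - 576*r - 120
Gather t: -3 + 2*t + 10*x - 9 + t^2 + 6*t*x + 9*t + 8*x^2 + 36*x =t^2 + t*(6*x + 11) + 8*x^2 + 46*x - 12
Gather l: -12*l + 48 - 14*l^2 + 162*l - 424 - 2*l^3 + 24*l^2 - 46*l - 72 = -2*l^3 + 10*l^2 + 104*l - 448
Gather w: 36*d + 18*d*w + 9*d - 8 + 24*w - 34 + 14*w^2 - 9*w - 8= 45*d + 14*w^2 + w*(18*d + 15) - 50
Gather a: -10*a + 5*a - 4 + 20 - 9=7 - 5*a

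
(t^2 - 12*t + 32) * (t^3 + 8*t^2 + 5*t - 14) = t^5 - 4*t^4 - 59*t^3 + 182*t^2 + 328*t - 448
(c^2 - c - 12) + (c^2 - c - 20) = 2*c^2 - 2*c - 32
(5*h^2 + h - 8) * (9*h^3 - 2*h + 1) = 45*h^5 + 9*h^4 - 82*h^3 + 3*h^2 + 17*h - 8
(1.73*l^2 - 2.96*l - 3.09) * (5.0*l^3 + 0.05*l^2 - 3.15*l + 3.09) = 8.65*l^5 - 14.7135*l^4 - 21.0475*l^3 + 14.5152*l^2 + 0.5871*l - 9.5481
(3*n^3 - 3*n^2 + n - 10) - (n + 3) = 3*n^3 - 3*n^2 - 13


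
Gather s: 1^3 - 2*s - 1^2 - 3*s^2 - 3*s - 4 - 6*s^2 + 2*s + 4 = -9*s^2 - 3*s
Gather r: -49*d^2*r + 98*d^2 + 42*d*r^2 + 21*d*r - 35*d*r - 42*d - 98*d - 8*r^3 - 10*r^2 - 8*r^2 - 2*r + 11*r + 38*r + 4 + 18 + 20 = 98*d^2 - 140*d - 8*r^3 + r^2*(42*d - 18) + r*(-49*d^2 - 14*d + 47) + 42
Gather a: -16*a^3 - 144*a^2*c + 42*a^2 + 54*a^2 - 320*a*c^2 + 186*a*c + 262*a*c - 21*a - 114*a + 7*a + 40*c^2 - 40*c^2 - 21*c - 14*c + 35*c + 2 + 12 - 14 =-16*a^3 + a^2*(96 - 144*c) + a*(-320*c^2 + 448*c - 128)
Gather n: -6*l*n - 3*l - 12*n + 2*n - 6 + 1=-3*l + n*(-6*l - 10) - 5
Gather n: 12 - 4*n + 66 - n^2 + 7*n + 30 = -n^2 + 3*n + 108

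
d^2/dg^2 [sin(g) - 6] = -sin(g)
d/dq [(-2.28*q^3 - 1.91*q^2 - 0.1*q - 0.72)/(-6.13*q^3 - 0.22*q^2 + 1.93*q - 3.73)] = (7.105427357601e-15*q^5 - 11.2067*q^4 - 10.0268*q^3 + 8.5641*q^2 + 13.9318*q + 1.7626)/(37.5769*q^6 + 2.6972*q^5 - 23.6134*q^4 + 44.8806*q^3 + 5.3661*q^2 - 14.3978*q + 13.9129)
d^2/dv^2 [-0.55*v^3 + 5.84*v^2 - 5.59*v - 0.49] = 11.68 - 3.3*v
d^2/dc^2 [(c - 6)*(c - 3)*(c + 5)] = 6*c - 8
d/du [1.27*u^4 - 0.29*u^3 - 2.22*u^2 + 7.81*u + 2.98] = 5.08*u^3 - 0.87*u^2 - 4.44*u + 7.81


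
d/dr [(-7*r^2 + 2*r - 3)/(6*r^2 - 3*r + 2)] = (9*r^2 + 8*r - 5)/(36*r^4 - 36*r^3 + 33*r^2 - 12*r + 4)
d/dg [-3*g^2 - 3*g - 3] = -6*g - 3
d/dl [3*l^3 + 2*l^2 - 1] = l*(9*l + 4)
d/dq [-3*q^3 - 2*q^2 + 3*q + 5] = -9*q^2 - 4*q + 3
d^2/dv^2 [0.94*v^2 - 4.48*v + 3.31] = 1.88000000000000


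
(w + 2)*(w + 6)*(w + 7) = w^3 + 15*w^2 + 68*w + 84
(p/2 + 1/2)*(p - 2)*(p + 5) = p^3/2 + 2*p^2 - 7*p/2 - 5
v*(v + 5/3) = v^2 + 5*v/3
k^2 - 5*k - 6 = (k - 6)*(k + 1)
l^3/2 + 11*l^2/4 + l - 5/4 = (l/2 + 1/2)*(l - 1/2)*(l + 5)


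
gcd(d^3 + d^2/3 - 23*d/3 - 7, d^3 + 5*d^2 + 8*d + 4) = d + 1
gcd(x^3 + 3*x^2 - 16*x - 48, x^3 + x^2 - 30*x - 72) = x^2 + 7*x + 12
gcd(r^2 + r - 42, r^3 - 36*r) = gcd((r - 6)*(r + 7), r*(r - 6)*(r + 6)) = r - 6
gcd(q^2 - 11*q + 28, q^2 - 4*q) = q - 4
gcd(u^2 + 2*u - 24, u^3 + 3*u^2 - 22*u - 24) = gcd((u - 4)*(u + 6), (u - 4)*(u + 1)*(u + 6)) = u^2 + 2*u - 24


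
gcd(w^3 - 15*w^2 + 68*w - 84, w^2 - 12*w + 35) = w - 7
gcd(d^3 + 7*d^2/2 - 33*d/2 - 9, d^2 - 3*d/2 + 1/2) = 1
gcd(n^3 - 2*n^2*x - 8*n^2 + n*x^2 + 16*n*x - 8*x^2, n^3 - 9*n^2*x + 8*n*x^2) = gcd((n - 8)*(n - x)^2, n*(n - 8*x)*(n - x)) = -n + x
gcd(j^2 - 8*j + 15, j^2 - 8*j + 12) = 1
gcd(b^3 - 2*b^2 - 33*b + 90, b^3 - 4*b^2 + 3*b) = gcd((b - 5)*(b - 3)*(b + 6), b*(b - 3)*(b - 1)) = b - 3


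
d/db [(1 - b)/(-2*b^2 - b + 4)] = (2*b^2 + b - (b - 1)*(4*b + 1) - 4)/(2*b^2 + b - 4)^2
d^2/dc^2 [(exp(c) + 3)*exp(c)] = (4*exp(c) + 3)*exp(c)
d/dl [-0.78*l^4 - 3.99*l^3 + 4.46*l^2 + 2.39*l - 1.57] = -3.12*l^3 - 11.97*l^2 + 8.92*l + 2.39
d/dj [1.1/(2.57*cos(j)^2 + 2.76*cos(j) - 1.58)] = (5.654*cos(j) + 3.036)*sin(j)/(2.57*cos(j)^2 + 2.76*cos(j) - 1.58)^2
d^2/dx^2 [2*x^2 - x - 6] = 4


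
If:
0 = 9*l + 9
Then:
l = -1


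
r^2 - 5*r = r*(r - 5)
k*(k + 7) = k^2 + 7*k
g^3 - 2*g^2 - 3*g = g*(g - 3)*(g + 1)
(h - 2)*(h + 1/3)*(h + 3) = h^3 + 4*h^2/3 - 17*h/3 - 2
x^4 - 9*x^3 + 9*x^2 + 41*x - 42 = (x - 7)*(x - 3)*(x - 1)*(x + 2)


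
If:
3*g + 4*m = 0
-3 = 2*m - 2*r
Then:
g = 2 - 4*r/3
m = r - 3/2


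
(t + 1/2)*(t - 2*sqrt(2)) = t^2 - 2*sqrt(2)*t + t/2 - sqrt(2)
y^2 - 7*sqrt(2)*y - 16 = (y - 8*sqrt(2))*(y + sqrt(2))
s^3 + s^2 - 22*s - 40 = (s - 5)*(s + 2)*(s + 4)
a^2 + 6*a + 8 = (a + 2)*(a + 4)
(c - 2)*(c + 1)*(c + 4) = c^3 + 3*c^2 - 6*c - 8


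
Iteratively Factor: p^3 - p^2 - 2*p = (p)*(p^2 - p - 2) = p*(p - 2)*(p + 1)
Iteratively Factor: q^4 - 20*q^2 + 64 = (q + 2)*(q^3 - 2*q^2 - 16*q + 32) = (q - 2)*(q + 2)*(q^2 - 16) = (q - 4)*(q - 2)*(q + 2)*(q + 4)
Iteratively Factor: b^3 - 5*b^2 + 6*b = (b - 2)*(b^2 - 3*b) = (b - 3)*(b - 2)*(b)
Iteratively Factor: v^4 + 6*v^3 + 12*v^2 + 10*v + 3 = (v + 1)*(v^3 + 5*v^2 + 7*v + 3) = (v + 1)^2*(v^2 + 4*v + 3) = (v + 1)^2*(v + 3)*(v + 1)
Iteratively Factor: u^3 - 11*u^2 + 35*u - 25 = (u - 5)*(u^2 - 6*u + 5) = (u - 5)^2*(u - 1)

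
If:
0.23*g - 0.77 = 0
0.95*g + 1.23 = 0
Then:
No Solution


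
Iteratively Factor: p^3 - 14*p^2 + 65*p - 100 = (p - 5)*(p^2 - 9*p + 20) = (p - 5)^2*(p - 4)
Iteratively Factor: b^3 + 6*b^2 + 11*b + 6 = (b + 2)*(b^2 + 4*b + 3) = (b + 1)*(b + 2)*(b + 3)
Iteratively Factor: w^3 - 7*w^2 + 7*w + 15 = (w + 1)*(w^2 - 8*w + 15) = (w - 5)*(w + 1)*(w - 3)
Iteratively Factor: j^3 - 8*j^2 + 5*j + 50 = (j + 2)*(j^2 - 10*j + 25) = (j - 5)*(j + 2)*(j - 5)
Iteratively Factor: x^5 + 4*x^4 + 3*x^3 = (x + 1)*(x^4 + 3*x^3) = x*(x + 1)*(x^3 + 3*x^2) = x*(x + 1)*(x + 3)*(x^2) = x^2*(x + 1)*(x + 3)*(x)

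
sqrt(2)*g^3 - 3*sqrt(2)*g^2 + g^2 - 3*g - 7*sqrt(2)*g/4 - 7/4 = (g - 7/2)*(g + 1/2)*(sqrt(2)*g + 1)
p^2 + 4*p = p*(p + 4)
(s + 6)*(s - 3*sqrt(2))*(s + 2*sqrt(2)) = s^3 - sqrt(2)*s^2 + 6*s^2 - 12*s - 6*sqrt(2)*s - 72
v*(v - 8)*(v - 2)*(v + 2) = v^4 - 8*v^3 - 4*v^2 + 32*v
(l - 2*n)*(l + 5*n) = l^2 + 3*l*n - 10*n^2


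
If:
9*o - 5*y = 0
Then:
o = 5*y/9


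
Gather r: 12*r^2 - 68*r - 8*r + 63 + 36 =12*r^2 - 76*r + 99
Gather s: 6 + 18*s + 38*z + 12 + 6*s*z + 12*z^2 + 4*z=s*(6*z + 18) + 12*z^2 + 42*z + 18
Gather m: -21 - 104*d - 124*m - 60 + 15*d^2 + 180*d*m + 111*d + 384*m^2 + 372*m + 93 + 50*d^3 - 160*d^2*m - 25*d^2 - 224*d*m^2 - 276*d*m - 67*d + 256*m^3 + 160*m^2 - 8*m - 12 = 50*d^3 - 10*d^2 - 60*d + 256*m^3 + m^2*(544 - 224*d) + m*(-160*d^2 - 96*d + 240)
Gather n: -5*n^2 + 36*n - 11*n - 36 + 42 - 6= -5*n^2 + 25*n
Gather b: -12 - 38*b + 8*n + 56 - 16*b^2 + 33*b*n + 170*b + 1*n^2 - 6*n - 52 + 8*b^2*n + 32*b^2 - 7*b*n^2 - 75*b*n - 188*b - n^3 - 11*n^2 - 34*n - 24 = b^2*(8*n + 16) + b*(-7*n^2 - 42*n - 56) - n^3 - 10*n^2 - 32*n - 32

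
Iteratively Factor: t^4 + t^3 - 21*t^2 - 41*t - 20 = (t + 1)*(t^3 - 21*t - 20) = (t + 1)*(t + 4)*(t^2 - 4*t - 5) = (t - 5)*(t + 1)*(t + 4)*(t + 1)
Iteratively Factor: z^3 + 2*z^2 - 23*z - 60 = (z + 3)*(z^2 - z - 20) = (z - 5)*(z + 3)*(z + 4)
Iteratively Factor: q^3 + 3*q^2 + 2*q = (q)*(q^2 + 3*q + 2) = q*(q + 2)*(q + 1)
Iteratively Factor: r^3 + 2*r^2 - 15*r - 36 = (r - 4)*(r^2 + 6*r + 9) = (r - 4)*(r + 3)*(r + 3)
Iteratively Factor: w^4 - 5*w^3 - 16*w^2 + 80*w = (w - 4)*(w^3 - w^2 - 20*w) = w*(w - 4)*(w^2 - w - 20) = w*(w - 4)*(w + 4)*(w - 5)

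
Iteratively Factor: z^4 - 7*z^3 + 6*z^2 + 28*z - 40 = (z - 2)*(z^3 - 5*z^2 - 4*z + 20) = (z - 2)^2*(z^2 - 3*z - 10) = (z - 2)^2*(z + 2)*(z - 5)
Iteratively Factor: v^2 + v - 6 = (v - 2)*(v + 3)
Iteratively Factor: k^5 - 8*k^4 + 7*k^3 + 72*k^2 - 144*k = (k - 4)*(k^4 - 4*k^3 - 9*k^2 + 36*k) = (k - 4)^2*(k^3 - 9*k) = (k - 4)^2*(k + 3)*(k^2 - 3*k) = (k - 4)^2*(k - 3)*(k + 3)*(k)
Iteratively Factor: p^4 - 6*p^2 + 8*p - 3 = (p - 1)*(p^3 + p^2 - 5*p + 3) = (p - 1)^2*(p^2 + 2*p - 3) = (p - 1)^2*(p + 3)*(p - 1)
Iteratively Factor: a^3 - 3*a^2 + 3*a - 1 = (a - 1)*(a^2 - 2*a + 1) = (a - 1)^2*(a - 1)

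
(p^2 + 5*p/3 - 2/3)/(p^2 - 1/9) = 3*(p + 2)/(3*p + 1)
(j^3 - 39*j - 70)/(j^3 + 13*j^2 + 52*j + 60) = (j - 7)/(j + 6)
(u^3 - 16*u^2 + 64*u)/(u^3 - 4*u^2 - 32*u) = (u - 8)/(u + 4)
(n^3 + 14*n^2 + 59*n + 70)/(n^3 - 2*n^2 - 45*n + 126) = (n^2 + 7*n + 10)/(n^2 - 9*n + 18)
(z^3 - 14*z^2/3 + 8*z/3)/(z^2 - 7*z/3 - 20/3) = z*(3*z - 2)/(3*z + 5)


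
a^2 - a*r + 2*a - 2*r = (a + 2)*(a - r)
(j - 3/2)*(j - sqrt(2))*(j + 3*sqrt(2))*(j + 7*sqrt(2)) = j^4 - 3*j^3/2 + 9*sqrt(2)*j^3 - 27*sqrt(2)*j^2/2 + 22*j^2 - 42*sqrt(2)*j - 33*j + 63*sqrt(2)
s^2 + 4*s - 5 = (s - 1)*(s + 5)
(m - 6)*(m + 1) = m^2 - 5*m - 6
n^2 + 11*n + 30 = (n + 5)*(n + 6)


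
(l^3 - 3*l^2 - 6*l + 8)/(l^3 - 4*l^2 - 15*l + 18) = (l^2 - 2*l - 8)/(l^2 - 3*l - 18)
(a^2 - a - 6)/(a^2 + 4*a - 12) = (a^2 - a - 6)/(a^2 + 4*a - 12)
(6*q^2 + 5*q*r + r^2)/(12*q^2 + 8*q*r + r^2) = (3*q + r)/(6*q + r)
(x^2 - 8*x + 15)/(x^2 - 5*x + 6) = (x - 5)/(x - 2)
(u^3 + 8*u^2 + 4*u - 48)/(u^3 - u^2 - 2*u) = (u^2 + 10*u + 24)/(u*(u + 1))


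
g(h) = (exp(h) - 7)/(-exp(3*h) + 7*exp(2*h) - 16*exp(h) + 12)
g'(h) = (exp(h) - 7)*(3*exp(3*h) - 14*exp(2*h) + 16*exp(h))/(-exp(3*h) + 7*exp(2*h) - 16*exp(h) + 12)^2 + exp(h)/(-exp(3*h) + 7*exp(2*h) - 16*exp(h) + 12)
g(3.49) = -0.00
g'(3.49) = 0.00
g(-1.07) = -0.91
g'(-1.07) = -0.45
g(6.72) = -0.00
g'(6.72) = 0.00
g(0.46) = -22.11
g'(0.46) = -186.69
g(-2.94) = -0.62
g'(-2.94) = -0.04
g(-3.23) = -0.61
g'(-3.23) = -0.03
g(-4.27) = -0.59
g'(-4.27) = -0.01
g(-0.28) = -1.80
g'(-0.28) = -2.57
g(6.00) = 0.00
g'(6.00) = 0.00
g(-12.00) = -0.58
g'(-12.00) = 0.00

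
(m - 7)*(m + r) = m^2 + m*r - 7*m - 7*r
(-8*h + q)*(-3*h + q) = 24*h^2 - 11*h*q + q^2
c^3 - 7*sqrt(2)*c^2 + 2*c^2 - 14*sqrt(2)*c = c*(c + 2)*(c - 7*sqrt(2))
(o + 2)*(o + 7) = o^2 + 9*o + 14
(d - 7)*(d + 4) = d^2 - 3*d - 28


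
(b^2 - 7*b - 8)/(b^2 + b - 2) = (b^2 - 7*b - 8)/(b^2 + b - 2)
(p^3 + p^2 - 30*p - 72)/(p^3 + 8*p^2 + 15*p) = (p^2 - 2*p - 24)/(p*(p + 5))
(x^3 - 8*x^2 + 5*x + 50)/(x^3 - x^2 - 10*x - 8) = (x^2 - 10*x + 25)/(x^2 - 3*x - 4)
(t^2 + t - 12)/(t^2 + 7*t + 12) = (t - 3)/(t + 3)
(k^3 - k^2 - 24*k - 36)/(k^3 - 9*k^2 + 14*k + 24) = (k^2 + 5*k + 6)/(k^2 - 3*k - 4)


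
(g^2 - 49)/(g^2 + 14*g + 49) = (g - 7)/(g + 7)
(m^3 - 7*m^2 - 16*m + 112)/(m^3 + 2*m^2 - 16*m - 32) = (m - 7)/(m + 2)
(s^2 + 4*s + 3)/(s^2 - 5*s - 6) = (s + 3)/(s - 6)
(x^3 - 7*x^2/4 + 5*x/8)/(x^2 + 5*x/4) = (8*x^2 - 14*x + 5)/(2*(4*x + 5))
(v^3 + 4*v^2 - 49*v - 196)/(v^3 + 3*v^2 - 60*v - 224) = (v - 7)/(v - 8)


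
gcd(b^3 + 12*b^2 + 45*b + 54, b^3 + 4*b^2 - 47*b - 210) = b + 6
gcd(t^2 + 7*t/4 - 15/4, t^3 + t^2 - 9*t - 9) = t + 3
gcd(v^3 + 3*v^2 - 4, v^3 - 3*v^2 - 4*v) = 1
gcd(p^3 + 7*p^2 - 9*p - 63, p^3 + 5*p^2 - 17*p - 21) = p^2 + 4*p - 21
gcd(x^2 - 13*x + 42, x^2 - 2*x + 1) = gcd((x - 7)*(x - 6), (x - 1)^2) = 1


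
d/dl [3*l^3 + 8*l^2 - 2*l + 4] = 9*l^2 + 16*l - 2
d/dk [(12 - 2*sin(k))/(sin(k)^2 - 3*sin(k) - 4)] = 2*(sin(k)^2 - 12*sin(k) + 22)*cos(k)/((sin(k) - 4)^2*(sin(k) + 1)^2)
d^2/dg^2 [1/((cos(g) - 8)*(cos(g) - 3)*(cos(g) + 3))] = (-262*(1 - cos(g)^2)^2 + 12*sin(g)^6 + 3*cos(g)^6 + 88*cos(g)^5 + 304*cos(g)^3 - 2543*cos(g)^2 - 648*cos(g) + 1564)/((cos(g) - 8)^3*(cos(g) - 3)^3*(cos(g) + 3)^3)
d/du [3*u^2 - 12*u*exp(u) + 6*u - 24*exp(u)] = -12*u*exp(u) + 6*u - 36*exp(u) + 6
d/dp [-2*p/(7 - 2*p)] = -14/(2*p - 7)^2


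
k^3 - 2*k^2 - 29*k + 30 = (k - 6)*(k - 1)*(k + 5)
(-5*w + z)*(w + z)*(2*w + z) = -10*w^3 - 13*w^2*z - 2*w*z^2 + z^3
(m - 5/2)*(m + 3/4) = m^2 - 7*m/4 - 15/8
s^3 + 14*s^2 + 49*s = s*(s + 7)^2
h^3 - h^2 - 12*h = h*(h - 4)*(h + 3)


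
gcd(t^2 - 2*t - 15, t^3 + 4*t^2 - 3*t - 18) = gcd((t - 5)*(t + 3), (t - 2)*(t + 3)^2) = t + 3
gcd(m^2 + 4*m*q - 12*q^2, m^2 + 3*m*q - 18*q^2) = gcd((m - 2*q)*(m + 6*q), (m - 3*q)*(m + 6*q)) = m + 6*q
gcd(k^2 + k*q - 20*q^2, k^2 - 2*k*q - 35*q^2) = k + 5*q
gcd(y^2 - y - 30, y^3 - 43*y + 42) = y - 6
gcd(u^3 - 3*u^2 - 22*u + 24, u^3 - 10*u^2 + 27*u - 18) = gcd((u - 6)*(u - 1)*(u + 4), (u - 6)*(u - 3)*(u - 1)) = u^2 - 7*u + 6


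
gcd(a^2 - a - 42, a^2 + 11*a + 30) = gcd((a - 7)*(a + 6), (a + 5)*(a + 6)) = a + 6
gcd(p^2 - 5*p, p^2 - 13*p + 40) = p - 5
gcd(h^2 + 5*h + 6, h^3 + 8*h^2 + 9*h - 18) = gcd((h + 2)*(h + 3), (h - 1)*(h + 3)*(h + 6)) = h + 3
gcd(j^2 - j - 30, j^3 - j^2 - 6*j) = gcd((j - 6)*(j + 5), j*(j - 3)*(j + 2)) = 1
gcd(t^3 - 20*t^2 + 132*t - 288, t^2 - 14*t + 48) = t^2 - 14*t + 48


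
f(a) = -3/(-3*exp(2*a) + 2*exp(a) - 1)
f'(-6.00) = 0.01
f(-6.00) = 3.01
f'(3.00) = -0.00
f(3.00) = 0.00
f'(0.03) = -2.86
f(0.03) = 1.41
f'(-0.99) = -0.57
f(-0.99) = 4.47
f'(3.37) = -0.00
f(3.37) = 0.00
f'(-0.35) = -4.04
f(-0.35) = 2.78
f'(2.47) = -0.02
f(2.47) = 0.01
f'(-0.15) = -3.63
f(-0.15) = 2.00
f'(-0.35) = -4.04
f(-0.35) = 2.78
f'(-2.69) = 0.42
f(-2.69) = 3.42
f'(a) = -3*(6*exp(2*a) - 2*exp(a))/(-3*exp(2*a) + 2*exp(a) - 1)^2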